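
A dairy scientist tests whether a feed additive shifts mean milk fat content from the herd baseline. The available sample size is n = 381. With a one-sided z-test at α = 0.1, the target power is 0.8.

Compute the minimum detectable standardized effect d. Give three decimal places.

d ≈ 0.109

Need Φ(δ − 1.282) = 0.8, so δ = 1.282 + 0.842 = 2.123.
δ = d·√n ⇒ d = δ/√n = 2.123/√381 = 0.1088.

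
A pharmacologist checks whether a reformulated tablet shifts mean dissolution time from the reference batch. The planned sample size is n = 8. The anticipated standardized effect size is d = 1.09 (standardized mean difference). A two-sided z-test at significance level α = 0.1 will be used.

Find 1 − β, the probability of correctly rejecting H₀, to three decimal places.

Power ≈ 0.925

Noncentrality parameter: δ = d·√n = 1.09 × √8 = 3.0830
Critical value for a two-sided test at α = 0.1: z_{α/2} = 1.645.
Power = Φ(δ − 1.645) + Φ(−δ − 1.645) = Φ(1.438) + Φ(-4.728) = 0.9248 + 0.0000 = 0.9248.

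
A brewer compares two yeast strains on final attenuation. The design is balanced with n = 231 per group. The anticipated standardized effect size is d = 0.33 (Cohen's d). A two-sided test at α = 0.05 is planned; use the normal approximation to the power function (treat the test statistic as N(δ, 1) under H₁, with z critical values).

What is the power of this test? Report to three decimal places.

Power ≈ 0.944

Noncentrality parameter: δ = d·√(n/2) = 0.33 × √(231/2) = 3.5465
Two-sided α = 0.05 → critical value z_{0.025} = 1.960.
Power = Φ(δ − 1.960) + Φ(−δ − 1.960) = Φ(1.587) + Φ(-5.507) = 0.9437 + 0.0000 = 0.9437.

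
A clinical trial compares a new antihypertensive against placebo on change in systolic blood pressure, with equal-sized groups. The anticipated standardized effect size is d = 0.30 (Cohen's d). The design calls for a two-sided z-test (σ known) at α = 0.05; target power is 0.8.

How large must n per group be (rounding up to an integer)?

For power 0.8 need Φ(δ − z_{0.025}) = 0.8, so δ = z_{0.025} + z_{0.20} = 1.960 + 0.842 = 2.802.
(The Φ(−δ − z_{α/2}) term is vanishingly small for δ > 0 and is dropped in the standard sample-size formula.)
δ = d·√(n/2) ⇒ n = 2(δ/d)² = 2 × (2.802 / 0.30)² = 174.42.
Rounding up, n = 175 per group.

n = 175 per group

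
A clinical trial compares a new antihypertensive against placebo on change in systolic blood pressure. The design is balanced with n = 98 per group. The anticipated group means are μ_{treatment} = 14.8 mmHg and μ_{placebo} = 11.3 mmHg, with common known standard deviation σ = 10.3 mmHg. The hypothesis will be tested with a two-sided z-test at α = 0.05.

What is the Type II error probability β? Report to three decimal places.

Standardized effect: d = |μ_{treatment} − μ_{placebo}| / σ = |14.8 − 11.3| / 10.3 = 0.3398
Noncentrality parameter: δ = d·√(n/2) = 0.3398 × √(98/2) = 2.3786
Critical value for a two-sided test at α = 0.05: z_{α/2} = 1.960.
Power = Φ(δ − 1.960) + Φ(−δ − 1.960) = Φ(0.419) + Φ(-4.339) = 0.6623 + 0.0000 = 0.6623.
Type II error: β = 1 − power = 1 − 0.6623 = 0.3377.

β ≈ 0.338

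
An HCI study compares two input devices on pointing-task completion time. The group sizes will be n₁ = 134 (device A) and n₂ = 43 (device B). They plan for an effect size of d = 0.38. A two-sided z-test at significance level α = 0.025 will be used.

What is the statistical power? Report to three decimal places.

Noncentrality parameter: δ = d / √(1/n₁ + 1/n₂) = 0.38 / √(1/134 + 1/43) = 2.1681
Critical value for a two-sided test at α = 0.025: z_{α/2} = 2.241.
Power = Φ(δ − 2.241) + Φ(−δ − 2.241) = Φ(-0.073) + Φ(-4.410) = 0.4708 + 0.0000 = 0.4708.

Power ≈ 0.471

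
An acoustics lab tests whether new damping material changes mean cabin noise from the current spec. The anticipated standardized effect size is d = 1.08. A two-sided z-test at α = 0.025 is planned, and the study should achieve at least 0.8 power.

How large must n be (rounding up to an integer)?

Set Φ(δ − 2.241) = 0.8; then δ − 2.241 = Φ⁻¹(0.8) = 0.842, giving δ = 3.083.
(The Φ(−δ − z_{α/2}) term is vanishingly small for δ > 0 and is dropped in the standard sample-size formula.)
δ = d·√n ⇒ n = (δ/d)² = (3.083 / 1.08)² = 8.15.
Round up to the next whole unit.

n = 9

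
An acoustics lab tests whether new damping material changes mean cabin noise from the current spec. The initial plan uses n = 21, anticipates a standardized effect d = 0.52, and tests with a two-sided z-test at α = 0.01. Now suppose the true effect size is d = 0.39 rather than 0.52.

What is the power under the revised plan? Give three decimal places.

With d = 0.39: δ = d·√n = 0.39 × √21 = 1.7872. Critical value z_{0.005} = 2.576.
Revised power = Φ(δ − 2.576) + Φ(−δ − 2.576) = Φ(-0.789) + Φ(-4.363) = 0.2152 + 0.0000 = 0.2152.

Power ≈ 0.215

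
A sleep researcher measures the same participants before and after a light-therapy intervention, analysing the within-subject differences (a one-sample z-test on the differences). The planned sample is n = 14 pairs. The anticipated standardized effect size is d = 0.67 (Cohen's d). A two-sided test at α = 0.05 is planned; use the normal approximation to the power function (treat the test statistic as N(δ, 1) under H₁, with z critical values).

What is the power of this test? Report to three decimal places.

Noncentrality parameter: δ = d·√n = 0.67 × √14 = 2.5069
Critical value for a two-sided test at α = 0.05: z_{α/2} = 1.960.
Power = Φ(δ − 1.960) + Φ(−δ − 1.960) = Φ(0.547) + Φ(-4.467) = 0.7078 + 0.0000 = 0.7078.

Power ≈ 0.708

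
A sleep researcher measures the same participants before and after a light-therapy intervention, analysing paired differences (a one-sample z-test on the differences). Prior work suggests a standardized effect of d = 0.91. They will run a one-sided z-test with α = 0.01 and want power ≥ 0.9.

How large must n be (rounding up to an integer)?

For power 0.9 need Φ(δ − z_{0.01}) = 0.9, so δ = z_{0.01} + z_{0.10} = 2.326 + 1.282 = 3.608.
δ = d·√n ⇒ n = (δ/d)² = (3.608 / 0.91)² = 15.72.
Round up to the next whole unit.

n = 16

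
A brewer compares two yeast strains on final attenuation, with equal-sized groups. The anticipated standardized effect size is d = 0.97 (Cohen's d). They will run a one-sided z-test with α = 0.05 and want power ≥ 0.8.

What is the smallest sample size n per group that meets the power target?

n = 14 per group

Set Φ(δ − 1.645) = 0.8; then δ − 1.645 = Φ⁻¹(0.8) = 0.842, giving δ = 2.486.
δ = d·√(n/2) ⇒ n = 2(δ/d)² = 2 × (2.486 / 0.97)² = 13.14.
Round up to the next whole unit.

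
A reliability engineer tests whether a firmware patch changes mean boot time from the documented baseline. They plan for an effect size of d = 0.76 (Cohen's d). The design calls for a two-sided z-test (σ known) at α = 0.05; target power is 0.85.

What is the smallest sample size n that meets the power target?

n = 16

For power 0.85 need Φ(δ − z_{0.025}) = 0.85, so δ = z_{0.025} + z_{0.15} = 1.960 + 1.036 = 2.996.
(The Φ(−δ − z_{α/2}) term is vanishingly small for δ > 0 and is dropped in the standard sample-size formula.)
δ = d·√n ⇒ n = (δ/d)² = (2.996 / 0.76)² = 15.54.
Round up to the next whole unit.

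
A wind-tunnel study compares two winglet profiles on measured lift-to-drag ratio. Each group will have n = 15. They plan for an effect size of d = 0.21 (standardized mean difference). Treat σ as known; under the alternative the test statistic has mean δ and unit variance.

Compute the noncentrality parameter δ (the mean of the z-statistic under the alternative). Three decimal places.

The noncentrality parameter scales effect size by the design's sample-size factor: δ = d·√(n/2) = 0.21 × √(15/2) = 0.5751

δ ≈ 0.575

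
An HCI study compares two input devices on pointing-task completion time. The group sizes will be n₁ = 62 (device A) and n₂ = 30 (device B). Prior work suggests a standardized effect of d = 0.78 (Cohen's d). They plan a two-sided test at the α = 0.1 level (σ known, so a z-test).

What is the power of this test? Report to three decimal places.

Noncentrality parameter: δ = d / √(1/n₁ + 1/n₂) = 0.78 / √(1/62 + 1/30) = 3.5072
Two-sided α = 0.1 → critical value z_{0.05} = 1.645.
Power = Φ(δ − 1.645) + Φ(−δ − 1.645) = Φ(1.862) + Φ(-5.152) = 0.9687 + 0.0000 = 0.9687.

Power ≈ 0.969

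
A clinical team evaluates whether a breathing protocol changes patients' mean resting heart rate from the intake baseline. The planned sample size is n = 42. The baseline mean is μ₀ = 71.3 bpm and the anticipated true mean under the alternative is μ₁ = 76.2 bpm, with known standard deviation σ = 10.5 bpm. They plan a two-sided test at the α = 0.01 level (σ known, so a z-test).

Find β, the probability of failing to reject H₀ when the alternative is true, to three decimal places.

Standardized effect: d = |μ₁ − μ₀| / σ = |76.2 − 71.3| / 10.5 = 0.4667
Noncentrality parameter: δ = d·√n = 0.4667 × √42 = 3.0243
Two-sided α = 0.01 → critical value z_{0.005} = 2.576.
Power = Φ(δ − 2.576) + Φ(−δ − 2.576) = Φ(0.449) + Φ(-5.600) = 0.6731 + 0.0000 = 0.6731.
Type II error: β = 1 − power = 1 − 0.6731 = 0.3269.

β ≈ 0.327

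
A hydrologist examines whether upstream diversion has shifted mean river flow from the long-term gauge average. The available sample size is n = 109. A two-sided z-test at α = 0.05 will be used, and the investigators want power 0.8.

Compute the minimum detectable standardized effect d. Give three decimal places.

Required noncentrality: δ = z_{0.025} + z_{0.20} = 1.960 + 0.842 = 2.802.
(Lower-tail contribution to power is negligible for δ > 0.)
δ = d·√n ⇒ d = δ/√n = 2.802/√109 = 0.2683.

d ≈ 0.268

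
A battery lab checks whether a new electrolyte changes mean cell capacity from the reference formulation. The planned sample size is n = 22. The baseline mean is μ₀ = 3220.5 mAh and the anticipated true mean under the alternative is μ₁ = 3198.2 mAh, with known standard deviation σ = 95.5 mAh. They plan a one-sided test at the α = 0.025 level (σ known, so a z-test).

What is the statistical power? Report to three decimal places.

Standardized effect: d = |μ₁ − μ₀| / σ = |3198.2 − 3220.5| / 95.5 = 0.2335
Noncentrality parameter: δ = d·√n = 0.2335 × √22 = 1.0952
Critical value for a one-sided test at α = 0.025: z_α = 1.960.
Power = Φ(δ − 1.960) = Φ(-0.865) = 0.1936.

Power ≈ 0.194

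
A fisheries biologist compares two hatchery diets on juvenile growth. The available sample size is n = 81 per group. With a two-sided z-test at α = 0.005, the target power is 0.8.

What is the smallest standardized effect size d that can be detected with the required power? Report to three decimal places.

d ≈ 0.573

Required noncentrality: δ = z_{0.0025} + z_{0.20} = 2.807 + 0.842 = 3.649.
(The second rejection-region term Φ(−δ − z_{α/2}) is negligible and dropped.)
δ = d·√(n/2) ⇒ d = δ/√(n/2) = 3.649/√(81/2) = 0.5733.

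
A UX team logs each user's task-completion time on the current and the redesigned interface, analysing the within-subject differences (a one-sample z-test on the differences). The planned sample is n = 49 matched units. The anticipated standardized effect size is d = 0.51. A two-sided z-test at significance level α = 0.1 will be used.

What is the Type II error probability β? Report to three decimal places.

Noncentrality parameter: δ = d·√n = 0.51 × √49 = 3.5700
Critical value for a two-sided test at α = 0.1: z_{α/2} = 1.645.
Power = Φ(δ − 1.645) + Φ(−δ − 1.645) = Φ(1.925) + Φ(-5.215) = 0.9729 + 0.0000 = 0.9729.
Type II error: β = 1 − power = 1 − 0.9729 = 0.0271.

β ≈ 0.027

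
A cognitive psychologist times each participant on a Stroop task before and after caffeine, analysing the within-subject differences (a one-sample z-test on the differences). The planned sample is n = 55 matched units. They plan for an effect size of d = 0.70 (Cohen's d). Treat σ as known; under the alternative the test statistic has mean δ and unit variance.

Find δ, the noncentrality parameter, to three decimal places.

δ = d·√n = 0.70 × √55 = 5.1913

δ ≈ 5.191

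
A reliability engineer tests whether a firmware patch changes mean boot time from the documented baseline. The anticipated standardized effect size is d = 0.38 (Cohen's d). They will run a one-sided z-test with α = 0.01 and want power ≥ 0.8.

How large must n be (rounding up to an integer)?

Set Φ(δ − 2.326) = 0.8; then δ − 2.326 = Φ⁻¹(0.8) = 0.842, giving δ = 3.168.
δ = d·√n ⇒ n = (δ/d)² = (3.168 / 0.38)² = 69.50.
Round up to the next whole unit.

n = 70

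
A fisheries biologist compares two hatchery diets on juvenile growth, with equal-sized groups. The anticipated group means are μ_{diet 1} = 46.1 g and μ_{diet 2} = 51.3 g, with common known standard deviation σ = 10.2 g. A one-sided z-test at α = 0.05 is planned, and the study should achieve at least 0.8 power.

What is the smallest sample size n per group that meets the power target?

Standardized effect: d = |μ_{diet 1} − μ_{diet 2}| / σ = |46.1 − 51.3| / 10.2 = 0.5098
Set Φ(δ − 1.645) = 0.8; then δ − 1.645 = Φ⁻¹(0.8) = 0.842, giving δ = 2.486.
δ = d·√(n/2) ⇒ n = 2(δ/d)² = 2 × (2.486 / 0.5098)² = 47.58.
Round up to the next whole unit.

n = 48 per group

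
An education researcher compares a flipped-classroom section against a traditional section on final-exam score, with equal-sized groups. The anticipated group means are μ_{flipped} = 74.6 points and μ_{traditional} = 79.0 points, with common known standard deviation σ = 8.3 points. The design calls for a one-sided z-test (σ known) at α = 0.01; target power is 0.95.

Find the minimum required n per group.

n = 113 per group

Standardized effect: d = |μ_{flipped} − μ_{traditional}| / σ = |74.6 − 79.0| / 8.3 = 0.5301
For power 0.95 need Φ(δ − z_{0.01}) = 0.95, so δ = z_{0.01} + z_{0.05} = 2.326 + 1.645 = 3.971.
δ = d·√(n/2) ⇒ n = 2(δ/d)² = 2 × (3.971 / 0.5301)² = 112.23.
Rounding up, n = 113 per group.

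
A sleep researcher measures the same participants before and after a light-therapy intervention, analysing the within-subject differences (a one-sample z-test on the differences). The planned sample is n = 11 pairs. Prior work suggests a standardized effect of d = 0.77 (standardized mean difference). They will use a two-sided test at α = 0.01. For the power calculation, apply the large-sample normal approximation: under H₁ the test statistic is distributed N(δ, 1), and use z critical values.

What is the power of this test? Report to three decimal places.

Power ≈ 0.491

Noncentrality parameter: δ = d·√n = 0.77 × √11 = 2.5538
Critical value for a two-sided test at α = 0.01: z_{α/2} = 2.576.
Power = Φ(δ − 2.576) + Φ(−δ − 2.576) = Φ(-0.022) + Φ(-5.130) = 0.4912 + 0.0000 = 0.4912.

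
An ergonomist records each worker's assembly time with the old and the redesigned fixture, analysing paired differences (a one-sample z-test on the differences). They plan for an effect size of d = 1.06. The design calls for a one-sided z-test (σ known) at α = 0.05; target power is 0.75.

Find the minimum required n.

Set Φ(δ − 1.645) = 0.75; then δ − 1.645 = Φ⁻¹(0.75) = 0.674, giving δ = 2.319.
δ = d·√n ⇒ n = (δ/d)² = (2.319 / 1.06)² = 4.79.
Round up to the next whole unit.

n = 5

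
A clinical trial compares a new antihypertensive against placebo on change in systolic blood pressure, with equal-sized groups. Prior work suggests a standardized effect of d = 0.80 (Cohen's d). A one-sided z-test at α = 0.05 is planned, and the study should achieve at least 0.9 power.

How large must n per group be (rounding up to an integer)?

n = 27 per group

For power 0.9 need Φ(δ − z_{0.05}) = 0.9, so δ = z_{0.05} + z_{0.10} = 1.645 + 1.282 = 2.926.
δ = d·√(n/2) ⇒ n = 2(δ/d)² = 2 × (2.926 / 0.80)² = 26.76.
Round up to the next whole unit.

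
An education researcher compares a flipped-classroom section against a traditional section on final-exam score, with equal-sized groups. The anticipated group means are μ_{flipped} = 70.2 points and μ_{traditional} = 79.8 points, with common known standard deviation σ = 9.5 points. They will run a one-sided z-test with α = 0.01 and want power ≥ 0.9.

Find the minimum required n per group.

n = 26 per group

Standardized effect: d = |μ_{flipped} − μ_{traditional}| / σ = |70.2 − 79.8| / 9.5 = 1.0105
Set Φ(δ − 2.326) = 0.9; then δ − 2.326 = Φ⁻¹(0.9) = 1.282, giving δ = 3.608.
δ = d·√(n/2) ⇒ n = 2(δ/d)² = 2 × (3.608 / 1.0105)² = 25.49.
Round up to the next whole unit.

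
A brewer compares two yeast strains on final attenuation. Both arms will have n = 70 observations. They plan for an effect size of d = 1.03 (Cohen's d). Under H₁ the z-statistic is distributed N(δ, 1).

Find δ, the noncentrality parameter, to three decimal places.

δ ≈ 6.094

The noncentrality parameter scales effect size by the design's sample-size factor: δ = d·√(n/2) = 1.03 × √(70/2) = 6.0936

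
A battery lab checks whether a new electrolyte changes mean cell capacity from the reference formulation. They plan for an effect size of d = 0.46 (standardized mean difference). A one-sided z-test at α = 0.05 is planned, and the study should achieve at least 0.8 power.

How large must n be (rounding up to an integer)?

n = 30

Set Φ(δ − 1.645) = 0.8; then δ − 1.645 = Φ⁻¹(0.8) = 0.842, giving δ = 2.486.
δ = d·√n ⇒ n = (δ/d)² = (2.486 / 0.46)² = 29.22.
Rounding up, n = 30.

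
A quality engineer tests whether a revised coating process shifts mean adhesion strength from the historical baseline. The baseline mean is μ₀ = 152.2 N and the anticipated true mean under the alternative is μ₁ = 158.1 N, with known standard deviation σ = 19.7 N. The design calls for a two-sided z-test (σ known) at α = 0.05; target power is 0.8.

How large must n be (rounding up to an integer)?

n = 88

Standardized effect: d = |μ₁ − μ₀| / σ = |158.1 − 152.2| / 19.7 = 0.2995
Set Φ(δ − 1.960) = 0.8; then δ − 1.960 = Φ⁻¹(0.8) = 0.842, giving δ = 2.802.
(Ignoring the negligible lower-tail rejection probability gives the usual closed-form inversion.)
δ = d·√n ⇒ n = (δ/d)² = (2.802 / 0.2995)² = 87.51.
Rounding up, n = 88.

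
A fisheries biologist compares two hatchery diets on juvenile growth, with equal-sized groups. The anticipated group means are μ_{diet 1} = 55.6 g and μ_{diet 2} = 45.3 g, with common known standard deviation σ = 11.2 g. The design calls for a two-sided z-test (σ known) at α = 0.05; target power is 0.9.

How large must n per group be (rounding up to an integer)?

n = 25 per group

Standardized effect: d = |μ_{diet 1} − μ_{diet 2}| / σ = |55.6 − 45.3| / 11.2 = 0.9196
Set Φ(δ − 1.960) = 0.9; then δ − 1.960 = Φ⁻¹(0.9) = 1.282, giving δ = 3.242.
(The Φ(−δ − z_{α/2}) term is vanishingly small for δ > 0 and is dropped in the standard sample-size formula.)
δ = d·√(n/2) ⇒ n = 2(δ/d)² = 2 × (3.242 / 0.9196)² = 24.85.
Round up to the next whole unit.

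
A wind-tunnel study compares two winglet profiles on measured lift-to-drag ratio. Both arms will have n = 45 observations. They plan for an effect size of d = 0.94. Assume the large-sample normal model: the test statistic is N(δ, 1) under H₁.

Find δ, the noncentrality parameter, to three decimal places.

δ = d·√(n/2) = 0.94 × √(45/2) = 4.4588

δ ≈ 4.459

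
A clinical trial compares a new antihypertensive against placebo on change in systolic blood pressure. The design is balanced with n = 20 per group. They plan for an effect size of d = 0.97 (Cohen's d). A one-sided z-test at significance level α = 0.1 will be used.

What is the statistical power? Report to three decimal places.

Noncentrality parameter: δ = d·√(n/2) = 0.97 × √(20/2) = 3.0674
Critical value for a one-sided test at α = 0.1: z_α = 1.282.
Power = P(Z > 1.282 − δ) = Φ(1.786) = 0.9629.

Power ≈ 0.963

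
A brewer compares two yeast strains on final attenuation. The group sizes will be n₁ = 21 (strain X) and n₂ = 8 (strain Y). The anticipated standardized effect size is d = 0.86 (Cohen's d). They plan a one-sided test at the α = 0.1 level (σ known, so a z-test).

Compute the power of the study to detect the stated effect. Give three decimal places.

Power ≈ 0.785

Noncentrality parameter: δ = d / √(1/n₁ + 1/n₂) = 0.86 / √(1/21 + 1/8) = 2.0699
One-sided α = 0.1 → critical value z_{0.1} = 1.282.
Power = P(Z > 1.282 − δ) = Φ(0.788) = 0.7848.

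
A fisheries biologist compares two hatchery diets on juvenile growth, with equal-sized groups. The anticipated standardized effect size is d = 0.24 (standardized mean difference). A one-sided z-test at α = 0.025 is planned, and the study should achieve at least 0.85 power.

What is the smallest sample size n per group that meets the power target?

Set Φ(δ − 1.960) = 0.85; then δ − 1.960 = Φ⁻¹(0.85) = 1.036, giving δ = 2.996.
δ = d·√(n/2) ⇒ n = 2(δ/d)² = 2 × (2.996 / 0.24)² = 311.75.
Rounding up, n = 312 per group.

n = 312 per group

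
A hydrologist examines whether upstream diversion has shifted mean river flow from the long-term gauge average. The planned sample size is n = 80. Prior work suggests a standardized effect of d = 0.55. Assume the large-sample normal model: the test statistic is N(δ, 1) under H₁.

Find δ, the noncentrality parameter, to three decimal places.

δ ≈ 4.919

The noncentrality parameter scales effect size by the design's sample-size factor: δ = d·√n = 0.55 × √80 = 4.9193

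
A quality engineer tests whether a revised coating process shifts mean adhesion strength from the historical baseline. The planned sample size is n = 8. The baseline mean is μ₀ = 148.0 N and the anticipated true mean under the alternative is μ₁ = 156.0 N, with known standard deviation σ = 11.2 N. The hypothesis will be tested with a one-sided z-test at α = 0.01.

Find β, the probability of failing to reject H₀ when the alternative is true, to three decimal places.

Standardized effect: d = |μ₁ − μ₀| / σ = |156.0 − 148.0| / 11.2 = 0.7143
Noncentrality parameter: δ = d·√n = 0.7143 × √8 = 2.0203
One-sided α = 0.01 → critical value z_{0.01} = 2.326.
Power = Φ(δ − 2.326) = Φ(-0.306) = 0.3798.
Type II error: β = 1 − power = 1 − 0.3798 = 0.6202.

β ≈ 0.620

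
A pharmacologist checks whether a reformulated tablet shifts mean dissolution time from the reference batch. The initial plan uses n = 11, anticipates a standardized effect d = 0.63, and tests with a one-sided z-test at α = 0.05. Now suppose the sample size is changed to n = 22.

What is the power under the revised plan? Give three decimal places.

With n = 22: δ = d·√n = 0.63 × √22 = 2.9550. Critical value z_{0.05} = 1.645.
Revised power = Φ(δ − 1.645) = Φ(1.310) = 0.9049.

Power ≈ 0.905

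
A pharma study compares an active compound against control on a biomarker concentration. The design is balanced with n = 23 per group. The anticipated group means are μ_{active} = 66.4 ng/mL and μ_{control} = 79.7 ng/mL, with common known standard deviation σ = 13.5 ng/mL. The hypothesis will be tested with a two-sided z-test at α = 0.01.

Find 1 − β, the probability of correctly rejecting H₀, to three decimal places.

Power ≈ 0.778

Standardized effect: d = |μ_{active} − μ_{control}| / σ = |66.4 − 79.7| / 13.5 = 0.9852
Noncentrality parameter: δ = d·√(n/2) = 0.9852 × √(23/2) = 3.3409
Two-sided α = 0.01 → critical value z_{0.005} = 2.576.
Power = Φ(δ − 2.576) + Φ(−δ − 2.576) = Φ(0.765) + Φ(-5.917) = 0.7779 + 0.0000 = 0.7779.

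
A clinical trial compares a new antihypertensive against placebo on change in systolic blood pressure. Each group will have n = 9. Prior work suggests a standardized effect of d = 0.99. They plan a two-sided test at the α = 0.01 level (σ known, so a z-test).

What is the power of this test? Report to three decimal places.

Power ≈ 0.317

Noncentrality parameter: δ = d·√(n/2) = 0.99 × √(9/2) = 2.1001
Two-sided α = 0.01 → critical value z_{0.005} = 2.576.
Power = Φ(δ − 2.576) + Φ(−δ − 2.576) = Φ(-0.476) + Φ(-4.676) = 0.3171 + 0.0000 = 0.3171.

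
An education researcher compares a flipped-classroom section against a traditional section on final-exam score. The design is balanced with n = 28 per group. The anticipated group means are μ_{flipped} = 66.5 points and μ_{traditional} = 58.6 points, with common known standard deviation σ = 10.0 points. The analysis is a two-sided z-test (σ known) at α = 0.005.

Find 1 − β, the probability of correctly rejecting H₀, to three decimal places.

Standardized effect: d = |μ_{flipped} − μ_{traditional}| / σ = |66.5 − 58.6| / 10.0 = 0.7900
Noncentrality parameter: δ = d·√(n/2) = 0.7900 × √(28/2) = 2.9559
Two-sided α = 0.005 → critical value z_{0.0025} = 2.807.
Power = Φ(δ − 2.807) + Φ(−δ − 2.807) = Φ(0.149) + Φ(-5.763) = 0.5592 + 0.0000 = 0.5592.

Power ≈ 0.559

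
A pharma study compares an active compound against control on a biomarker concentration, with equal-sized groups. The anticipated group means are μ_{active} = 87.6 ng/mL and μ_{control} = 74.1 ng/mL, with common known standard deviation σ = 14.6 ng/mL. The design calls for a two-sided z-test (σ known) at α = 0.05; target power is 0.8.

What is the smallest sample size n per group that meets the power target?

Standardized effect: d = |μ_{active} − μ_{control}| / σ = |87.6 − 74.1| / 14.6 = 0.9247
Set Φ(δ − 1.960) = 0.8; then δ − 1.960 = Φ⁻¹(0.8) = 0.842, giving δ = 2.802.
(The Φ(−δ − z_{α/2}) term is vanishingly small for δ > 0 and is dropped in the standard sample-size formula.)
δ = d·√(n/2) ⇒ n = 2(δ/d)² = 2 × (2.802 / 0.9247)² = 18.36.
Round up to the next whole unit.

n = 19 per group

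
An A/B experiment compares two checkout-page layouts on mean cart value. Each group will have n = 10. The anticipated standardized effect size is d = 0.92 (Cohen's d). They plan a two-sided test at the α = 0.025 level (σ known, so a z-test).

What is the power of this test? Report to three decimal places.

Noncentrality parameter: δ = d·√(n/2) = 0.92 × √(10/2) = 2.0572
Critical value for a two-sided test at α = 0.025: z_{α/2} = 2.241.
Power = Φ(δ − 2.241) + Φ(−δ − 2.241) = Φ(-0.184) + Φ(-4.299) = 0.4269 + 0.0000 = 0.4269.

Power ≈ 0.427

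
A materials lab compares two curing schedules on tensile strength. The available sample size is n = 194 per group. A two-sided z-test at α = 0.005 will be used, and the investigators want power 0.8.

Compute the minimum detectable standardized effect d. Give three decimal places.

Need Φ(δ − 2.807) = 0.8, so δ = 2.807 + 0.842 = 3.649.
(The second rejection-region term Φ(−δ − z_{α/2}) is negligible and dropped.)
δ = d·√(n/2) ⇒ d = δ/√(n/2) = 3.649/√(194/2) = 0.3705.

d ≈ 0.370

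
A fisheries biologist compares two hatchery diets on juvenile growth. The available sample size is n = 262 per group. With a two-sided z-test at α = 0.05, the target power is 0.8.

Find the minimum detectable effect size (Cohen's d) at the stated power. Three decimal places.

Required noncentrality: δ = z_{0.025} + z_{0.20} = 1.960 + 0.842 = 2.802.
(The second rejection-region term Φ(−δ − z_{α/2}) is negligible and dropped.)
δ = d·√(n/2) ⇒ d = δ/√(n/2) = 2.802/√(262/2) = 0.2448.

d ≈ 0.245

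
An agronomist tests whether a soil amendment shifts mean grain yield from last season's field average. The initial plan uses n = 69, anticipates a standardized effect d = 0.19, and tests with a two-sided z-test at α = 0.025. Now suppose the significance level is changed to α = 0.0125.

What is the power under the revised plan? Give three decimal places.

Power ≈ 0.179

δ = d·√n = 0.19 × √69 = 1.5783 (unchanged). New critical value: z_{0.0063} = 2.498.
Revised power = Φ(δ − 2.498) + Φ(−δ − 2.498) = Φ(-0.919) + Φ(-4.076) = 0.1789 + 0.0000 = 0.1790.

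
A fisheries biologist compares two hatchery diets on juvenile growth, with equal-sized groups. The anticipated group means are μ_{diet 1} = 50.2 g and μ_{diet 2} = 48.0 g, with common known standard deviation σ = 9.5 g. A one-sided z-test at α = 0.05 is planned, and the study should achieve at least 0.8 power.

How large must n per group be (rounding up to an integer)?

n = 231 per group

Standardized effect: d = |μ_{diet 1} − μ_{diet 2}| / σ = |50.2 − 48.0| / 9.5 = 0.2316
Set Φ(δ − 1.645) = 0.8; then δ − 1.645 = Φ⁻¹(0.8) = 0.842, giving δ = 2.486.
δ = d·√(n/2) ⇒ n = 2(δ/d)² = 2 × (2.486 / 0.2316)² = 230.57.
Round up to the next whole unit.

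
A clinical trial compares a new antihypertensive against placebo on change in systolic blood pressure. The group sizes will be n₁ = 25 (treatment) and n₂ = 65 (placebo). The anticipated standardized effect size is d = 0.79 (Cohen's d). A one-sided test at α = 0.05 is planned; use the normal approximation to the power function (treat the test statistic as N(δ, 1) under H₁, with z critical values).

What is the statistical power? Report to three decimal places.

Noncentrality parameter: δ = d / √(1/n₁ + 1/n₂) = 0.79 / √(1/25 + 1/65) = 3.3569
One-sided α = 0.05 → critical value z_{0.05} = 1.645.
Power = P(Z > 1.645 − δ) = Φ(1.712) = 0.9566.

Power ≈ 0.957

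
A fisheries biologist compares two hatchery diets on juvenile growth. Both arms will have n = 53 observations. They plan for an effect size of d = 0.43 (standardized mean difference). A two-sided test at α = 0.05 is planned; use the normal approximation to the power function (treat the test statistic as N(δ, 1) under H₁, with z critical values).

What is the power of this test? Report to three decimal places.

Noncentrality parameter: δ = d·√(n/2) = 0.43 × √(53/2) = 2.2136
Critical value for a two-sided test at α = 0.05: z_{α/2} = 1.960.
Power = Φ(δ − 1.960) + Φ(−δ − 1.960) = Φ(0.254) + Φ(-4.174) = 0.6001 + 0.0000 = 0.6001.

Power ≈ 0.600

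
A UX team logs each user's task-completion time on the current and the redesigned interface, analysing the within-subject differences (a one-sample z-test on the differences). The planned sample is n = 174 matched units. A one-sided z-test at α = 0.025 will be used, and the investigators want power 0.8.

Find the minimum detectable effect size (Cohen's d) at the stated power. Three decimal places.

Need Φ(δ − 1.960) = 0.8, so δ = 1.960 + 0.842 = 2.802.
δ = d·√n ⇒ d = δ/√n = 2.802/√174 = 0.2124.

d ≈ 0.212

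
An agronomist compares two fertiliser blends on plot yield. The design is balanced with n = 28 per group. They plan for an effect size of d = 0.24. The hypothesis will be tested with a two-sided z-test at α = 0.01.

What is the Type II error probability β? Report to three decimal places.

β ≈ 0.953

Noncentrality parameter: δ = d·√(n/2) = 0.24 × √(28/2) = 0.8980
Two-sided α = 0.01 → critical value z_{0.005} = 2.576.
Power = Φ(δ − 2.576) + Φ(−δ − 2.576) = Φ(-1.678) + Φ(-3.474) = 0.0467 + 0.0003 = 0.0469.
Type II error: β = 1 − power = 1 − 0.0469 = 0.9531.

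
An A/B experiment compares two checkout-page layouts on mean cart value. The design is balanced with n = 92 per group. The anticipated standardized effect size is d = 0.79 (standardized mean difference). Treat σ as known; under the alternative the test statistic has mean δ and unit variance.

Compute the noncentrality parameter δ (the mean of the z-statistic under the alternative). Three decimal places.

δ ≈ 5.358

δ = d·√(n/2) = 0.79 × √(92/2) = 5.3580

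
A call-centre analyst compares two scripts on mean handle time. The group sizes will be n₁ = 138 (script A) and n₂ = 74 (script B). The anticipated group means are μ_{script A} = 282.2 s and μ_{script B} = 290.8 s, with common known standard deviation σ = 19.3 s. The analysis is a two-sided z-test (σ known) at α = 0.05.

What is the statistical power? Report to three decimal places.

Standardized effect: d = |μ_{script A} − μ_{script B}| / σ = |282.2 − 290.8| / 19.3 = 0.4456
Noncentrality parameter: δ = d / √(1/n₁ + 1/n₂) = 0.4456 / √(1/138 + 1/74) = 3.0926
Critical value for a two-sided test at α = 0.05: z_{α/2} = 1.960.
Power = Φ(δ − 1.960) + Φ(−δ − 1.960) = Φ(1.133) + Φ(-5.053) = 0.8713 + 0.0000 = 0.8713.

Power ≈ 0.871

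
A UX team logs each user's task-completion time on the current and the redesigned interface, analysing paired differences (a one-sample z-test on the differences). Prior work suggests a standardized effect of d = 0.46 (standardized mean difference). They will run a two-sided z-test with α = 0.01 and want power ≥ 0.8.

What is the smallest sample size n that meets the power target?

n = 56

For power 0.8 need Φ(δ − z_{0.005}) = 0.8, so δ = z_{0.005} + z_{0.20} = 2.576 + 0.842 = 3.417.
(For δ > 0 the lower-tail rejection region contributes negligibly to power, so the one-term inversion is standard.)
δ = d·√n ⇒ n = (δ/d)² = (3.417 / 0.46)² = 55.19.
Round up to the next whole unit.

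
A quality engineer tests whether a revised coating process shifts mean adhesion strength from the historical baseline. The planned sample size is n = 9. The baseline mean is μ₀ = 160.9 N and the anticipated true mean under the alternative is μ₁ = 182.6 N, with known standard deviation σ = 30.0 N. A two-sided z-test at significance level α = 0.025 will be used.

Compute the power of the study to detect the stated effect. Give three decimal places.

Standardized effect: d = |μ₁ − μ₀| / σ = |182.6 − 160.9| / 30.0 = 0.7233
Noncentrality parameter: λ = d·√n = 0.7233 × √9 = 2.1700
Two-sided α = 0.025 → critical value z_{0.0125} = 2.241.
Power = Φ(λ − 2.241) + Φ(−λ − 2.241) = Φ(-0.071) + Φ(-4.411) = 0.4715 + 0.0000 = 0.4715.

Power ≈ 0.472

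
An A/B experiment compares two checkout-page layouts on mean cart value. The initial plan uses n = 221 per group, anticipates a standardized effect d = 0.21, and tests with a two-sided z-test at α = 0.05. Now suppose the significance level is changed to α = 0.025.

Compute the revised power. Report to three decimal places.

δ = d·√(n/2) = 0.21 × √(221/2) = 2.2075 (unchanged). New critical value: z_{0.0125} = 2.241.
Revised power = Φ(δ − 2.241) + Φ(−δ − 2.241) = Φ(-0.034) + Φ(-4.449) = 0.4865 + 0.0000 = 0.4865.

Power ≈ 0.486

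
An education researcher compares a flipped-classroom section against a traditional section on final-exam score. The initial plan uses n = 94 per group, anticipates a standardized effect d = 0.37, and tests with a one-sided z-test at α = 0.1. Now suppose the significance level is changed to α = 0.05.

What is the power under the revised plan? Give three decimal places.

Power ≈ 0.814

δ = d·√(n/2) = 0.37 × √(94/2) = 2.5366 (unchanged). New critical value: z_{0.05} = 1.645.
Revised power = P(Z > 1.645 − δ) = Φ(0.892) = 0.8137.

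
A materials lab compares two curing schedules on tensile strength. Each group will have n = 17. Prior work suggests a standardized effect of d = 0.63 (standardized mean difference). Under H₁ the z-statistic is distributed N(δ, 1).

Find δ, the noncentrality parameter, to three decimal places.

The noncentrality parameter scales effect size by the design's sample-size factor: δ = d·√(n/2) = 0.63 × √(17/2) = 1.8367

δ ≈ 1.837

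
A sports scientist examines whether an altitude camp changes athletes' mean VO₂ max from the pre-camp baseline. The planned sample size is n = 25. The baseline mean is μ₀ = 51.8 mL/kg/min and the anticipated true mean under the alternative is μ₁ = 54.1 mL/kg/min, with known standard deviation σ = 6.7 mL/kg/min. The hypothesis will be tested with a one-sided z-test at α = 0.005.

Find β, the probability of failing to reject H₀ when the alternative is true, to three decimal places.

Standardized effect: d = |μ₁ − μ₀| / σ = |54.1 − 51.8| / 6.7 = 0.3433
Noncentrality parameter: δ = d·√n = 0.3433 × √25 = 1.7164
Critical value for a one-sided test at α = 0.005: z_α = 2.576.
Power = P(Z > 2.576 − δ) = Φ(-0.859) = 0.1951.
Type II error: β = 1 − power = 1 − 0.1951 = 0.8049.

β ≈ 0.805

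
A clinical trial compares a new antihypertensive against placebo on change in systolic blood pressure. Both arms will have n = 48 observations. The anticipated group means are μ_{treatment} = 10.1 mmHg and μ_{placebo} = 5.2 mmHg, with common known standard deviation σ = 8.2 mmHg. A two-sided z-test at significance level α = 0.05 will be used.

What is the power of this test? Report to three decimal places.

Standardized effect: d = |μ_{treatment} − μ_{placebo}| / σ = |10.1 − 5.2| / 8.2 = 0.5976
Noncentrality parameter: δ = d·√(n/2) = 0.5976 × √(48/2) = 2.9274
Critical value for a two-sided test at α = 0.05: z_{α/2} = 1.960.
Power = Φ(δ − 1.960) + Φ(−δ − 1.960) = Φ(0.967) + Φ(-4.887) = 0.8333 + 0.0000 = 0.8333.

Power ≈ 0.833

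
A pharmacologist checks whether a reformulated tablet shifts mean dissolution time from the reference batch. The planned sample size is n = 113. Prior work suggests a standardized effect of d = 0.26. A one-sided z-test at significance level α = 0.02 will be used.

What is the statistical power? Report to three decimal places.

Noncentrality parameter: δ = d·√n = 0.26 × √113 = 2.7638
One-sided α = 0.02 → critical value z_{0.02} = 2.054.
Power = P(Z > 2.054 − δ) = Φ(0.710) = 0.7612.

Power ≈ 0.761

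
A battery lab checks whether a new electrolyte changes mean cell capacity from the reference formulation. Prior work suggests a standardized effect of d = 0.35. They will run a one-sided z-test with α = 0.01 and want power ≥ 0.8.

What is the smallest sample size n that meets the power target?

n = 82

Set Φ(δ − 2.326) = 0.8; then δ − 2.326 = Φ⁻¹(0.8) = 0.842, giving δ = 3.168.
δ = d·√n ⇒ n = (δ/d)² = (3.168 / 0.35)² = 81.93.
Round up to the next whole unit.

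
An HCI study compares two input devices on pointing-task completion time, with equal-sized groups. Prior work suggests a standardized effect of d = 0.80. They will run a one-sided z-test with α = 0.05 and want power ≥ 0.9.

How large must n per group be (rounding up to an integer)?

n = 27 per group

For power 0.9 need Φ(δ − z_{0.05}) = 0.9, so δ = z_{0.05} + z_{0.10} = 1.645 + 1.282 = 2.926.
δ = d·√(n/2) ⇒ n = 2(δ/d)² = 2 × (2.926 / 0.80)² = 26.76.
Round up to the next whole unit.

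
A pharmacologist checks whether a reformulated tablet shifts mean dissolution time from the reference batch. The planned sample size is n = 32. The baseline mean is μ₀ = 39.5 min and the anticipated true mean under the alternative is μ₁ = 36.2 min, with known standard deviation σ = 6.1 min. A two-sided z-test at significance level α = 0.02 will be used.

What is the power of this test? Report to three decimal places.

Power ≈ 0.769

Standardized effect: d = |μ₁ − μ₀| / σ = |36.2 − 39.5| / 6.1 = 0.5410
Noncentrality parameter: δ = d·√n = 0.5410 × √32 = 3.0603
Critical value for a two-sided test at α = 0.02: z_{α/2} = 2.326.
Power = Φ(δ − 2.326) + Φ(−δ − 2.326) = Φ(0.734) + Φ(-5.387) = 0.7685 + 0.0000 = 0.7685.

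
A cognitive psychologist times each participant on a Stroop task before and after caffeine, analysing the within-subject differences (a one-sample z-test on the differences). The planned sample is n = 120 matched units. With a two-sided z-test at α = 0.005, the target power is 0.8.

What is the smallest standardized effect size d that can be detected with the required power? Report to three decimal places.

d ≈ 0.333

Need Φ(δ − 2.807) = 0.8, so δ = 2.807 + 0.842 = 3.649.
(Lower-tail contribution to power is negligible for δ > 0.)
δ = d·√n ⇒ d = δ/√n = 3.649/√120 = 0.3331.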